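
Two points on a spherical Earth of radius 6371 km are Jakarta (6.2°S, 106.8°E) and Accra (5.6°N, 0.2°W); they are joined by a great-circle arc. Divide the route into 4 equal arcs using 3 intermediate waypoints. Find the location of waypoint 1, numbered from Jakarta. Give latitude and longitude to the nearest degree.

≈ 4°S, 80°E

Convert each endpoint to a unit vector on the sphere (x = cos φ cos λ, y = cos φ sin λ, z = sin φ).
The central angle between the endpoints is δ = arccos(p₁·p₂) ≈ 1.875 rad (107.4°).
Interpolate at f = 1/4 with slerp weights a = sin((1−f)δ)/sin δ ≈ 1.034, b = sin(fδ)/sin δ ≈ 0.474.
p = a·p₁ + b·p₂ ≈ (0.174, 0.983, -0.065); φ = arcsin(p_z) ≈ -3.75°, λ = atan2(p_y, p_x) ≈ 79.94°.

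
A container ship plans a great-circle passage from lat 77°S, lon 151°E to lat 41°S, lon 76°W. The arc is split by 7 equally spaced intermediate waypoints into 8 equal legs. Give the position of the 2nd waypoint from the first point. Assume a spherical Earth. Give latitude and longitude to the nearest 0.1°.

≈ lat 80.4°S, lon 129.6°W

Write both endpoints as unit vectors p₁, p₂ with components (cos φ cos λ, cos φ sin λ, sin φ).
The central angle between the endpoints is δ = arccos(p₁·p₂) ≈ 1.020 rad (58.4°).
Interpolate at f = 2/8 with slerp weights a = sin((1−f)δ)/sin δ ≈ 0.813, b = sin(fδ)/sin δ ≈ 0.296.
p = a·p₁ + b·p₂ ≈ (-0.106, -0.128, -0.986); φ = arcsin(p_z) ≈ -80.43°, λ = atan2(p_y, p_x) ≈ -129.56°.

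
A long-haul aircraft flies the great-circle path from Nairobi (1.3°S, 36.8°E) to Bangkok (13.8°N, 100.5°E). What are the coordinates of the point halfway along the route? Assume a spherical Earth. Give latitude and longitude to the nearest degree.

≈ 7°N, 68°E

Write both endpoints as unit vectors p₁, p₂ with components (cos φ cos λ, cos φ sin λ, sin φ).
The central angle between the endpoints is δ = arccos(p₁·p₂) ≈ 1.132 rad (64.9°).
Interpolate at f = 1/2 with slerp weights a = sin((1−f)δ)/sin δ ≈ 0.592, b = sin(fδ)/sin δ ≈ 0.592.
p = a·p₁ + b·p₂ ≈ (0.369, 0.920, 0.128); φ = arcsin(p_z) ≈ 7.35°, λ = atan2(p_y, p_x) ≈ 68.13°.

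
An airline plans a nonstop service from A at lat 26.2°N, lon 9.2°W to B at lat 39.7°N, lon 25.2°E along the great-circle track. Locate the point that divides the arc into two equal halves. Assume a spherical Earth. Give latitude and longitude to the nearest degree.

≈ lat 34°N, lon 7°E

Convert each endpoint to a unit vector on the sphere (x = cos φ cos λ, y = cos φ sin λ, z = sin φ).
The central angle between the endpoints is δ = arccos(p₁·p₂) ≈ 0.552 rad (31.6°).
Interpolate at f = 1/2 with slerp weights a = sin((1−f)δ)/sin δ ≈ 0.520, b = sin(fδ)/sin δ ≈ 0.520.
p = a·p₁ + b·p₂ ≈ (0.822, 0.096, 0.561); φ = arcsin(p_z) ≈ 34.15°, λ = atan2(p_y, p_x) ≈ 6.64°.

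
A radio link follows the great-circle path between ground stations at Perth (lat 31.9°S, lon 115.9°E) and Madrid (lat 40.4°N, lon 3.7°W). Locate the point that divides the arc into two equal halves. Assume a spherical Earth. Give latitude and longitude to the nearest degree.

≈ lat 8°N, lon 61°E

Write both endpoints as unit vectors p₁, p₂ with components (cos φ cos λ, cos φ sin λ, sin φ).
The central angle between the endpoints is δ = arccos(p₁·p₂) ≈ 2.294 rad (131.4°).
Interpolate at f = 1/2 with slerp weights a = sin((1−f)δ)/sin δ ≈ 1.216, b = sin(fδ)/sin δ ≈ 1.216.
p = a·p₁ + b·p₂ ≈ (0.473, 0.869, 0.146); φ = arcsin(p_z) ≈ 8.37°, λ = atan2(p_y, p_x) ≈ 61.43°.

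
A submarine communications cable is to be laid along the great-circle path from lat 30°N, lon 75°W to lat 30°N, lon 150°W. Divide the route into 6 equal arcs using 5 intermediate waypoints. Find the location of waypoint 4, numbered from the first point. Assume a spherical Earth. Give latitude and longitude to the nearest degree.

From cos δ = sin φ₁ sin φ₂ + cos φ₁ cos φ₂ cos Δλ, the central angle is δ ≈ 1.111 rad (63.6°).
Interpolate at f = 4/6 with slerp weights a = sin((1−f)δ)/sin δ ≈ 0.404, b = sin(fδ)/sin δ ≈ 0.753.
p = a·p₁ + b·p₂ ≈ (-0.474, -0.664, 0.578); φ = arcsin(p_z) ≈ 35.34°, λ = atan2(p_y, p_x) ≈ -125.54°.

≈ lat 35°N, lon 126°W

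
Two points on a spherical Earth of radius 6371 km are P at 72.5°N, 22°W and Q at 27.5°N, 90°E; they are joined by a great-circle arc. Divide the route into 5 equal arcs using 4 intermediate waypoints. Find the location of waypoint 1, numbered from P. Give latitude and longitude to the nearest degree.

Write both endpoints as unit vectors p₁, p₂ with components (cos φ cos λ, cos φ sin λ, sin φ).
The central angle between the endpoints is δ = arccos(p₁·p₂) ≈ 1.223 rad (70.1°).
Interpolate at f = 1/5 with slerp weights a = sin((1−f)δ)/sin δ ≈ 0.883, b = sin(fδ)/sin δ ≈ 0.258.
p = a·p₁ + b·p₂ ≈ (0.246, 0.129, 0.961); φ = arcsin(p_z) ≈ 73.87°, λ = atan2(p_y, p_x) ≈ 27.69°.

≈ 74°N, 28°E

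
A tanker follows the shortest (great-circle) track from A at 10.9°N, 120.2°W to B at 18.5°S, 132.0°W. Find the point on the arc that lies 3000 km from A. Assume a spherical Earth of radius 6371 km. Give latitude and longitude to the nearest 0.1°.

≈ 14.2°S, 130.2°W

Convert each endpoint to a unit vector on the sphere (x = cos φ cos λ, y = cos φ sin λ, z = sin φ).
The central angle between the endpoints is δ = arccos(p₁·p₂) ≈ 0.552 rad (31.6°). The total great-circle distance is δ·R ≈ 0.552 × 6371 ≈ 3516 km, so the target fraction is f = 3000/3516 ≈ 0.853.
Interpolate at f ≈ 0.853 with slerp weights a = sin((1−f)δ)/sin δ ≈ 0.154, b = sin(fδ)/sin δ ≈ 0.865.
p = a·p₁ + b·p₂ ≈ (-0.625, -0.741, -0.245); φ = arcsin(p_z) ≈ -14.20°, λ = atan2(p_y, p_x) ≈ -130.17°.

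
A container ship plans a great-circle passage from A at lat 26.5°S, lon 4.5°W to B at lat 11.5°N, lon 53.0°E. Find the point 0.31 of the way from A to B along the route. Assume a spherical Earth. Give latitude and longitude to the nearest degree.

The haversine formula gives a central angle δ ≈ 1.179 rad (67.5°) between the endpoints.
Interpolate at f = 0.31 with slerp weights a = sin((1−f)δ)/sin δ ≈ 0.786, b = sin(fδ)/sin δ ≈ 0.387.
p = a·p₁ + b·p₂ ≈ (0.929, 0.247, -0.274); φ = arcsin(p_z) ≈ -15.89°, λ = atan2(p_y, p_x) ≈ 14.90°.

≈ lat 16°S, lon 15°E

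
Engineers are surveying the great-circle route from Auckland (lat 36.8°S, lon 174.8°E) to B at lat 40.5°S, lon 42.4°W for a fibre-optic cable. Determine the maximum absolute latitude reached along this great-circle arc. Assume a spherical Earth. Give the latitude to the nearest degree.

The great circle lies in the plane with unit normal n̂ = (p₁ × p₂)/|p₁ × p₂|.
Here n̂_z ≈ +0.370; the vertex latitude is φ_max = arccos|n̂_z| ≈ 68.3°.

≈ 68°S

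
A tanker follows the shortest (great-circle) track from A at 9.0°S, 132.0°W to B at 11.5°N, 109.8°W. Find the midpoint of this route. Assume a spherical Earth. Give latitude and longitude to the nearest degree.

≈ 1°N, 121°W

Convert each endpoint to a unit vector on the sphere (x = cos φ cos λ, y = cos φ sin λ, z = sin φ).
The central angle between the endpoints is δ = arccos(p₁·p₂) ≈ 0.526 rad (30.1°).
Interpolate at f = 1/2 with slerp weights a = sin((1−f)δ)/sin δ ≈ 0.518, b = sin(fδ)/sin δ ≈ 0.518.
p = a·p₁ + b·p₂ ≈ (-0.514, -0.857, 0.022); φ = arcsin(p_z) ≈ 1.27°, λ = atan2(p_y, p_x) ≈ -120.94°.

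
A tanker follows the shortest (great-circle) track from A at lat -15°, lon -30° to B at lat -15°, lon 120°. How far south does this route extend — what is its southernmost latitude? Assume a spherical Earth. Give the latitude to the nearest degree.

≈ -46°

The great circle lies in the plane with unit normal n̂ = (p₁ × p₂)/|p₁ × p₂|.
Here n̂_z ≈ +0.695; the vertex latitude is φ_max = arccos|n̂_z| ≈ 46.0°.
Check via Clairaut: cos φ_max = |cos φ₁| · sin C = cos(15.0°)·sin(134.0°) ≈ 0.695, again giving ≈ 46.0°.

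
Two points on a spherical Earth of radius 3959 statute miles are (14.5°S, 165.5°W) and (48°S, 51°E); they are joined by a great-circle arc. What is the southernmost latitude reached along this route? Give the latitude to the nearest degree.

The great circle lies in the plane with unit normal n̂ = (p₁ × p₂)/|p₁ × p₂|.
Here n̂_z ≈ -0.409; the vertex latitude is φ_max = arccos|n̂_z| ≈ 65.9°.

≈ 66°S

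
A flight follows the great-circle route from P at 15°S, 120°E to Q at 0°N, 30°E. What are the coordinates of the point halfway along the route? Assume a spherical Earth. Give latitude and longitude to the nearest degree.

The haversine formula gives a central angle δ ≈ 1.571 rad (90.0°) between the endpoints.
Interpolate at f = 1/2 with slerp weights a = sin((1−f)δ)/sin δ ≈ 0.707, b = sin(fδ)/sin δ ≈ 0.707.
p = a·p₁ + b·p₂ ≈ (0.271, 0.945, -0.183); φ = arcsin(p_z) ≈ -10.55°, λ = atan2(p_y, p_x) ≈ 74.01°.

≈ 11°S, 74°E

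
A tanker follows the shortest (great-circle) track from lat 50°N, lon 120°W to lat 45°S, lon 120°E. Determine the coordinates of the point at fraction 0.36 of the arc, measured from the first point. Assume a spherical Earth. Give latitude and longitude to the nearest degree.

Write both endpoints as unit vectors p₁, p₂ with components (cos φ cos λ, cos φ sin λ, sin φ).
The central angle between the endpoints is δ = arccos(p₁·p₂) ≈ 2.448 rad (140.3°).
Interpolate at f = 0.36 with slerp weights a = sin((1−f)δ)/sin δ ≈ 1.564, b = sin(fδ)/sin δ ≈ 1.207.
p = a·p₁ + b·p₂ ≈ (-0.929, -0.132, 0.345); φ = arcsin(p_z) ≈ 20.17°, λ = atan2(p_y, p_x) ≈ -171.94°.

≈ lat 20°N, lon 172°W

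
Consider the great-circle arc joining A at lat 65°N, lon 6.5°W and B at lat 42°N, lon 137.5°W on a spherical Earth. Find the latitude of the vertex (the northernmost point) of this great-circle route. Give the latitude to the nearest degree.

The great circle lies in the plane with unit normal n̂ = (p₁ × p₂)/|p₁ × p₂|.
Here n̂_z ≈ -0.259; the vertex latitude is φ_max = arccos|n̂_z| ≈ 75.0°.

≈ 75°N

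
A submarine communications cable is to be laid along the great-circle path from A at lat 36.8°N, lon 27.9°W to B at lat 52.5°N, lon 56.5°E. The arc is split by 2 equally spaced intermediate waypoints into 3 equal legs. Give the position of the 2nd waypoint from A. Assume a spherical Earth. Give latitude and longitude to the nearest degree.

≈ lat 55°N, lon 23°E

Convert each endpoint to a unit vector on the sphere (x = cos φ cos λ, y = cos φ sin λ, z = sin φ).
The central angle between the endpoints is δ = arccos(p₁·p₂) ≈ 1.021 rad (58.5°).
Interpolate at f = 2/3 with slerp weights a = sin((1−f)δ)/sin δ ≈ 0.391, b = sin(fδ)/sin δ ≈ 0.738.
p = a·p₁ + b·p₂ ≈ (0.525, 0.228, 0.820); φ = arcsin(p_z) ≈ 55.09°, λ = atan2(p_y, p_x) ≈ 23.47°.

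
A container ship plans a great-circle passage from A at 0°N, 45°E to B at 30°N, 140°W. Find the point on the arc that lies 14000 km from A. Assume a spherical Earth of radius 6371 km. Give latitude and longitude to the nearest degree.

From cos δ = sin φ₁ sin φ₂ + cos φ₁ cos φ₂ cos Δλ, the central angle is δ ≈ 2.611 rad (149.6°). The total great-circle distance is δ·R ≈ 2.611 × 6371 ≈ 16637 km, so the target fraction is f = 14000/16637 ≈ 0.841.
Interpolate at f ≈ 0.841 with slerp weights a = sin((1−f)δ)/sin δ ≈ 0.796, b = sin(fδ)/sin δ ≈ 1.602.
p = a·p₁ + b·p₂ ≈ (-0.500, -0.329, 0.801); φ = arcsin(p_z) ≈ 53.22°, λ = atan2(p_y, p_x) ≈ -146.65°.

≈ 53°N, 147°W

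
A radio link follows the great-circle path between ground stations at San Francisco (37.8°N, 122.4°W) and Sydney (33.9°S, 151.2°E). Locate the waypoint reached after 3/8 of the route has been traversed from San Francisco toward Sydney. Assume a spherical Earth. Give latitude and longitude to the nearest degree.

≈ 12°N, 158°W

The haversine formula gives a central angle δ ≈ 1.876 rad (107.5°) between the endpoints.
Interpolate at f = 3/8 with slerp weights a = sin((1−f)δ)/sin δ ≈ 0.966, b = sin(fδ)/sin δ ≈ 0.678.
p = a·p₁ + b·p₂ ≈ (-0.903, -0.374, 0.214); φ = arcsin(p_z) ≈ 12.36°, λ = atan2(p_y, p_x) ≈ -157.52°.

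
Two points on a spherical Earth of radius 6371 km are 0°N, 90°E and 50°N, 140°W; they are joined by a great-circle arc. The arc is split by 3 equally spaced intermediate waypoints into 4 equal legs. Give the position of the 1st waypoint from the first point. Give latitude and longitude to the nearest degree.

Convert each endpoint to a unit vector on the sphere (x = cos φ cos λ, y = cos φ sin λ, z = sin φ).
The central angle between the endpoints is δ = arccos(p₁·p₂) ≈ 1.997 rad (114.4°).
Interpolate at f = 1/4 with slerp weights a = sin((1−f)δ)/sin δ ≈ 1.095, b = sin(fδ)/sin δ ≈ 0.526.
p = a·p₁ + b·p₂ ≈ (-0.259, 0.878, 0.403); φ = arcsin(p_z) ≈ 23.75°, λ = atan2(p_y, p_x) ≈ 106.43°.

≈ 24°N, 106°E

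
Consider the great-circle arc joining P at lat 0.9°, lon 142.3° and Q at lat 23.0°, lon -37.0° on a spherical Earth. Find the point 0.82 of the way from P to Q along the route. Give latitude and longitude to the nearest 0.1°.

From cos δ = sin φ₁ sin φ₂ + cos φ₁ cos φ₂ cos Δλ, the central angle is δ ≈ 2.724 rad (156.1°).
Interpolate at f = 0.82 with slerp weights a = sin((1−f)δ)/sin δ ≈ 1.162, b = sin(fδ)/sin δ ≈ 1.944.
p = a·p₁ + b·p₂ ≈ (0.510, -0.367, 0.778); φ = arcsin(p_z) ≈ 51.08°, λ = atan2(p_y, p_x) ≈ -35.71°.

≈ lat 51.1°, lon -35.7°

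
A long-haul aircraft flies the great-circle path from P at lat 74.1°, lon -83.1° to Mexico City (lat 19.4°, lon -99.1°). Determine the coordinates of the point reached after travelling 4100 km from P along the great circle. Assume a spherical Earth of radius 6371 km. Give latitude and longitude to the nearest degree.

Convert each endpoint to a unit vector on the sphere (x = cos φ cos λ, y = cos φ sin λ, z = sin φ).
The central angle between the endpoints is δ = arccos(p₁·p₂) ≈ 0.967 rad (55.4°). The total great-circle distance is δ·R ≈ 0.967 × 6371 ≈ 6160 km, so the target fraction is f = 4100/6160 ≈ 0.666.
Interpolate at f ≈ 0.666 with slerp weights a = sin((1−f)δ)/sin δ ≈ 0.386, b = sin(fδ)/sin δ ≈ 0.729.
p = a·p₁ + b·p₂ ≈ (-0.096, -0.784, 0.613); φ = arcsin(p_z) ≈ 37.84°, λ = atan2(p_y, p_x) ≈ -96.98°.

≈ lat 38°, lon -97°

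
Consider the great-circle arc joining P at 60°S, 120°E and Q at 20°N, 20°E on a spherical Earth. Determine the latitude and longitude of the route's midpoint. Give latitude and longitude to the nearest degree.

From cos δ = sin φ₁ sin φ₂ + cos φ₁ cos φ₂ cos Δλ, the central angle is δ ≈ 1.958 rad (112.2°).
Interpolate at f = 1/2 with slerp weights a = sin((1−f)δ)/sin δ ≈ 0.896, b = sin(fδ)/sin δ ≈ 0.896.
p = a·p₁ + b·p₂ ≈ (0.567, 0.676, -0.470); φ = arcsin(p_z) ≈ -28.02°, λ = atan2(p_y, p_x) ≈ 50.00°.

≈ 28°S, 50°E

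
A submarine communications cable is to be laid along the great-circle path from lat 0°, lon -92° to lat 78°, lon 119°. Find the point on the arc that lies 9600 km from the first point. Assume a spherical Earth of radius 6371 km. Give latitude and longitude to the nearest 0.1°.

≈ lat 82.8°, lon -151.5°

From cos δ = sin φ₁ sin φ₂ + cos φ₁ cos φ₂ cos Δλ, the central angle is δ ≈ 1.750 rad (100.3°). The total great-circle distance is δ·R ≈ 1.750 × 6371 ≈ 11149 km, so the target fraction is f = 9600/11149 ≈ 0.861.
Interpolate at f ≈ 0.861 with slerp weights a = sin((1−f)δ)/sin δ ≈ 0.245, b = sin(fδ)/sin δ ≈ 1.014.
p = a·p₁ + b·p₂ ≈ (-0.111, -0.060, 0.992); φ = arcsin(p_z) ≈ 82.76°, λ = atan2(p_y, p_x) ≈ -151.52°.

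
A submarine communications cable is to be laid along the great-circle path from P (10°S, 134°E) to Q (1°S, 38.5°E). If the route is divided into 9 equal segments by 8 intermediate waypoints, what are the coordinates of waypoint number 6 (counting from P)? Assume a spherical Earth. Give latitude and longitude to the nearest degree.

Convert each endpoint to a unit vector on the sphere (x = cos φ cos λ, y = cos φ sin λ, z = sin φ).
The central angle between the endpoints is δ = arccos(p₁·p₂) ≈ 1.662 rad (95.2°).
Interpolate at f = 6/9 with slerp weights a = sin((1−f)δ)/sin δ ≈ 0.528, b = sin(fδ)/sin δ ≈ 0.899.
p = a·p₁ + b·p₂ ≈ (0.342, 0.934, -0.107); φ = arcsin(p_z) ≈ -6.17°, λ = atan2(p_y, p_x) ≈ 69.90°.

≈ (6°S, 70°E)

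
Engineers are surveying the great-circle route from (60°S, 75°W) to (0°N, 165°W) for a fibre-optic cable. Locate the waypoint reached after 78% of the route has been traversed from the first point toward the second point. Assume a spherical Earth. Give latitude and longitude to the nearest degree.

≈ (17°S, 155°W)

The haversine formula gives a central angle δ ≈ 1.571 rad (90.0°) between the endpoints.
Interpolate at f = 0.78 with slerp weights a = sin((1−f)δ)/sin δ ≈ 0.339, b = sin(fδ)/sin δ ≈ 0.941.
p = a·p₁ + b·p₂ ≈ (-0.865, -0.407, -0.293); φ = arcsin(p_z) ≈ -17.06°, λ = atan2(p_y, p_x) ≈ -154.80°.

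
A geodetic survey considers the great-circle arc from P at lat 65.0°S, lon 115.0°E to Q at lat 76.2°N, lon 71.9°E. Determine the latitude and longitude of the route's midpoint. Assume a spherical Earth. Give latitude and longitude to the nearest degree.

≈ lat 6°N, lon 100°E

Write both endpoints as unit vectors p₁, p₂ with components (cos φ cos λ, cos φ sin λ, sin φ).
The central angle between the endpoints is δ = arccos(p₁·p₂) ≈ 2.509 rad (143.8°).
Interpolate at f = 1/2 with slerp weights a = sin((1−f)δ)/sin δ ≈ 1.608, b = sin(fδ)/sin δ ≈ 1.608.
p = a·p₁ + b·p₂ ≈ (-0.168, 0.980, 0.104); φ = arcsin(p_z) ≈ 5.98°, λ = atan2(p_y, p_x) ≈ 99.72°.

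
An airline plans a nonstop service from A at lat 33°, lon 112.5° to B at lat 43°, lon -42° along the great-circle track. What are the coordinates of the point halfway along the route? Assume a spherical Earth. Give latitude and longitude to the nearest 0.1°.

≈ lat 73.6°, lon 52.1°

The haversine formula gives a central angle δ ≈ 1.754 rad (100.5°) between the endpoints.
Interpolate at f = 1/2 with slerp weights a = sin((1−f)δ)/sin δ ≈ 0.782, b = sin(fδ)/sin δ ≈ 0.782.
p = a·p₁ + b·p₂ ≈ (0.174, 0.223, 0.959); φ = arcsin(p_z) ≈ 73.56°, λ = atan2(p_y, p_x) ≈ 52.06°.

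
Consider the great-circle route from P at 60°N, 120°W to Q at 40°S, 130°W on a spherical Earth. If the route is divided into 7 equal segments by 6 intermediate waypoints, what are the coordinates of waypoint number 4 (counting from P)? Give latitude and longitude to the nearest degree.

≈ 3°N, 127°W

The haversine formula gives a central angle δ ≈ 1.751 rad (100.3°) between the endpoints.
Interpolate at f = 4/7 with slerp weights a = sin((1−f)δ)/sin δ ≈ 0.693, b = sin(fδ)/sin δ ≈ 0.856.
p = a·p₁ + b·p₂ ≈ (-0.595, -0.802, 0.050); φ = arcsin(p_z) ≈ 2.89°, λ = atan2(p_y, p_x) ≈ -126.54°.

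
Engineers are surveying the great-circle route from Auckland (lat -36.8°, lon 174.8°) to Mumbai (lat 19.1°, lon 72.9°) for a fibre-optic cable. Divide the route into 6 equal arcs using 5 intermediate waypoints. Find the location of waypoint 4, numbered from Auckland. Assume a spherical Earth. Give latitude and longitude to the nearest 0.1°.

Write both endpoints as unit vectors p₁, p₂ with components (cos φ cos λ, cos φ sin λ, sin φ).
The central angle between the endpoints is δ = arccos(p₁·p₂) ≈ 1.931 rad (110.6°).
Interpolate at f = 4/6 with slerp weights a = sin((1−f)δ)/sin δ ≈ 0.641, b = sin(fδ)/sin δ ≈ 1.026.
p = a·p₁ + b·p₂ ≈ (-0.226, 0.973, -0.048); φ = arcsin(p_z) ≈ -2.77°, λ = atan2(p_y, p_x) ≈ 103.09°.

≈ lat -2.8°, lon 103.1°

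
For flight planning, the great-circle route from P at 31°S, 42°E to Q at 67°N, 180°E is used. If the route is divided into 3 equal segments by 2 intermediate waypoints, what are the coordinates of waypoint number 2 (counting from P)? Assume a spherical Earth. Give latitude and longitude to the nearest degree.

≈ 53°N, 81°E

Convert each endpoint to a unit vector on the sphere (x = cos φ cos λ, y = cos φ sin λ, z = sin φ).
The central angle between the endpoints is δ = arccos(p₁·p₂) ≈ 2.379 rad (136.3°).
Interpolate at f = 2/3 with slerp weights a = sin((1−f)δ)/sin δ ≈ 1.031, b = sin(fδ)/sin δ ≈ 1.447.
p = a·p₁ + b·p₂ ≈ (0.091, 0.591, 0.801); φ = arcsin(p_z) ≈ 53.24°, λ = atan2(p_y, p_x) ≈ 81.22°.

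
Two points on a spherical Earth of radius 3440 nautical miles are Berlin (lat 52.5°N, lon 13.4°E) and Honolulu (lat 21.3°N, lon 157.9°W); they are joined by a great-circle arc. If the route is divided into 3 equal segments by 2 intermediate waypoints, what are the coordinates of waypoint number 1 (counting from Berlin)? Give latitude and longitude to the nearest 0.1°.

≈ lat 84.5°N, lon 49.2°W

From cos δ = sin φ₁ sin φ₂ + cos φ₁ cos φ₂ cos Δλ, the central angle is δ ≈ 1.847 rad (105.8°).
Interpolate at f = 1/3 with slerp weights a = sin((1−f)δ)/sin δ ≈ 0.980, b = sin(fδ)/sin δ ≈ 0.600.
p = a·p₁ + b·p₂ ≈ (0.062, -0.072, 0.995); φ = arcsin(p_z) ≈ 84.53°, λ = atan2(p_y, p_x) ≈ -49.20°.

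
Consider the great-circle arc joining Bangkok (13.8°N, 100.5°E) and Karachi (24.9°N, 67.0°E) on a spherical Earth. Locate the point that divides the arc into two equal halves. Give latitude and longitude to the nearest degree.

≈ 20°N, 84°E

Write both endpoints as unit vectors p₁, p₂ with components (cos φ cos λ, cos φ sin λ, sin φ).
The central angle between the endpoints is δ = arccos(p₁·p₂) ≈ 0.583 rad (33.4°).
Interpolate at f = 1/2 with slerp weights a = sin((1−f)δ)/sin δ ≈ 0.522, b = sin(fδ)/sin δ ≈ 0.522.
p = a·p₁ + b·p₂ ≈ (0.093, 0.934, 0.344); φ = arcsin(p_z) ≈ 20.14°, λ = atan2(p_y, p_x) ≈ 84.34°.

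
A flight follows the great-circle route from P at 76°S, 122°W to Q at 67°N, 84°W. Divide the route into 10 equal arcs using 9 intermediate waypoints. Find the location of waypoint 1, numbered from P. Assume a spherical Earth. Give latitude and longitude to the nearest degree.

Convert each endpoint to a unit vector on the sphere (x = cos φ cos λ, y = cos φ sin λ, z = sin φ).
The central angle between the endpoints is δ = arccos(p₁·p₂) ≈ 2.530 rad (145.0°).
Interpolate at f = 1/10 with slerp weights a = sin((1−f)δ)/sin δ ≈ 1.325, b = sin(fδ)/sin δ ≈ 0.436.
p = a·p₁ + b·p₂ ≈ (-0.152, -0.441, -0.884); φ = arcsin(p_z) ≈ -62.18°, λ = atan2(p_y, p_x) ≈ -109.02°.

≈ 62°S, 109°W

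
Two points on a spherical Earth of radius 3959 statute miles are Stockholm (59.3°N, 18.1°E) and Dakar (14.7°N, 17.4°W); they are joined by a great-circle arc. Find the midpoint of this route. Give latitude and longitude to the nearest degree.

≈ 38°N, 5°W

Convert each endpoint to a unit vector on the sphere (x = cos φ cos λ, y = cos φ sin λ, z = sin φ).
The central angle between the endpoints is δ = arccos(p₁·p₂) ≈ 0.902 rad (51.7°).
Interpolate at f = 1/2 with slerp weights a = sin((1−f)δ)/sin δ ≈ 0.556, b = sin(fδ)/sin δ ≈ 0.556.
p = a·p₁ + b·p₂ ≈ (0.782, -0.073, 0.619); φ = arcsin(p_z) ≈ 38.22°, λ = atan2(p_y, p_x) ≈ -5.30°.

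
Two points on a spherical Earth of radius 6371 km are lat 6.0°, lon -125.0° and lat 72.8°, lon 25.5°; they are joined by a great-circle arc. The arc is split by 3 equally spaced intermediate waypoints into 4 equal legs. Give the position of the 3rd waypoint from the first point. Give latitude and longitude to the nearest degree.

≈ lat 77°, lon -85°

Convert each endpoint to a unit vector on the sphere (x = cos φ cos λ, y = cos φ sin λ, z = sin φ).
The central angle between the endpoints is δ = arccos(p₁·p₂) ≈ 1.728 rad (99.0°).
Interpolate at f = 3/4 with slerp weights a = sin((1−f)δ)/sin δ ≈ 0.424, b = sin(fδ)/sin δ ≈ 0.974.
p = a·p₁ + b·p₂ ≈ (0.018, -0.221, 0.975); φ = arcsin(p_z) ≈ 77.18°, λ = atan2(p_y, p_x) ≈ -85.27°.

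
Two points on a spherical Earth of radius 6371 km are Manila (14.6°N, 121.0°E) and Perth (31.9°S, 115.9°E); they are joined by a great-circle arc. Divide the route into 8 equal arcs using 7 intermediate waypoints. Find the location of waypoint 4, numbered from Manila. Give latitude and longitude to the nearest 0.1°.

The haversine formula gives a central angle δ ≈ 0.816 rad (46.8°) between the endpoints.
Interpolate at f = 4/8 with slerp weights a = sin((1−f)δ)/sin δ ≈ 0.545, b = sin(fδ)/sin δ ≈ 0.545.
p = a·p₁ + b·p₂ ≈ (-0.473, 0.868, -0.151); φ = arcsin(p_z) ≈ -8.66°, λ = atan2(p_y, p_x) ≈ 118.62°.

≈ 8.7°S, 118.6°E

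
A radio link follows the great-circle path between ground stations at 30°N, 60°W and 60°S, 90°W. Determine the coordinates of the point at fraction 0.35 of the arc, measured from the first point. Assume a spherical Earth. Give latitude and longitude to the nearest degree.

Write both endpoints as unit vectors p₁, p₂ with components (cos φ cos λ, cos φ sin λ, sin φ).
The central angle between the endpoints is δ = arccos(p₁·p₂) ≈ 1.629 rad (93.3°).
Interpolate at f = 0.35 with slerp weights a = sin((1−f)δ)/sin δ ≈ 0.873, b = sin(fδ)/sin δ ≈ 0.541.
p = a·p₁ + b·p₂ ≈ (0.378, -0.925, -0.032); φ = arcsin(p_z) ≈ -1.81°, λ = atan2(p_y, p_x) ≈ -67.77°.

≈ 2°S, 68°W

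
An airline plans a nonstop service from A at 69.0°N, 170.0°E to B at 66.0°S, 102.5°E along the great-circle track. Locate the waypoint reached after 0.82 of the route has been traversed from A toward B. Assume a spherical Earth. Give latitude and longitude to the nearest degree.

Convert each endpoint to a unit vector on the sphere (x = cos φ cos λ, y = cos φ sin λ, z = sin φ).
The central angle between the endpoints is δ = arccos(p₁·p₂) ≈ 2.493 rad (142.9°).
Interpolate at f = 0.82 with slerp weights a = sin((1−f)δ)/sin δ ≈ 0.718, b = sin(fδ)/sin δ ≈ 1.474.
p = a·p₁ + b·p₂ ≈ (-0.383, 0.630, -0.675); φ = arcsin(p_z) ≈ -42.49°, λ = atan2(p_y, p_x) ≈ 121.32°.

≈ 42°S, 121°E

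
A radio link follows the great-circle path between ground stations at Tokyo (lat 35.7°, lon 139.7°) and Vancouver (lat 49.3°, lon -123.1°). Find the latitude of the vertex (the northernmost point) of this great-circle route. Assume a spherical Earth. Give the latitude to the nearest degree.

≈ 55°

The great circle lies in the plane with unit normal n̂ = (p₁ × p₂)/|p₁ × p₂|.
Here n̂_z ≈ +0.567; the vertex latitude is φ_max = arccos|n̂_z| ≈ 55.5°.
Check via Clairaut: cos φ_max = |cos φ₁| · sin C = cos(35.7°)·sin(44.3°) ≈ 0.567, again giving ≈ 55.5°.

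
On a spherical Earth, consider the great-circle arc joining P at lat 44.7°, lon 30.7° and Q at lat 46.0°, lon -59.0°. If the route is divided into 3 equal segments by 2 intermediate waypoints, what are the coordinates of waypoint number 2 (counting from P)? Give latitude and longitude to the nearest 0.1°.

≈ lat 54.1°, lon -30.5°

Write both endpoints as unit vectors p₁, p₂ with components (cos φ cos λ, cos φ sin λ, sin φ).
The central angle between the endpoints is δ = arccos(p₁·p₂) ≈ 1.037 rad (59.4°).
Interpolate at f = 2/3 with slerp weights a = sin((1−f)δ)/sin δ ≈ 0.394, b = sin(fδ)/sin δ ≈ 0.741.
p = a·p₁ + b·p₂ ≈ (0.506, -0.298, 0.810); φ = arcsin(p_z) ≈ 54.06°, λ = atan2(p_y, p_x) ≈ -30.53°.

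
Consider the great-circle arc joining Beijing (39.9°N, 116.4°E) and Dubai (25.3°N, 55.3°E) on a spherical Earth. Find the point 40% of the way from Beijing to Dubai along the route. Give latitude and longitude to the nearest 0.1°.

The haversine formula gives a central angle δ ≈ 0.916 rad (52.5°) between the endpoints.
Interpolate at f = 0.40 with slerp weights a = sin((1−f)δ)/sin δ ≈ 0.658, b = sin(fδ)/sin δ ≈ 0.452.
p = a·p₁ + b·p₂ ≈ (0.008, 0.788, 0.615); φ = arcsin(p_z) ≈ 37.98°, λ = atan2(p_y, p_x) ≈ 89.43°.

≈ (38.0°N, 89.4°E)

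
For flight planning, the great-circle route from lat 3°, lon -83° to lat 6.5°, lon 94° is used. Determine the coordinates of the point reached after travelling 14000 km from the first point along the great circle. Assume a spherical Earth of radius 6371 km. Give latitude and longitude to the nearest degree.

≈ lat 48°, lon 76°

From cos δ = sin φ₁ sin φ₂ + cos φ₁ cos φ₂ cos Δλ, the central angle is δ ≈ 2.968 rad (170.0°). The total great-circle distance is δ·R ≈ 2.968 × 6371 ≈ 18907 km, so the target fraction is f = 14000/18907 ≈ 0.740.
Interpolate at f ≈ 0.740 with slerp weights a = sin((1−f)δ)/sin δ ≈ 4.026, b = sin(fδ)/sin δ ≈ 4.683.
p = a·p₁ + b·p₂ ≈ (0.165, 0.651, 0.741); φ = arcsin(p_z) ≈ 47.80°, λ = atan2(p_y, p_x) ≈ 75.75°.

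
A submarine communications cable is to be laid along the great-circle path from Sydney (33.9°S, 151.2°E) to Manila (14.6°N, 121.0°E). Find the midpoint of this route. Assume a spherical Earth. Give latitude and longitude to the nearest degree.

From cos δ = sin φ₁ sin φ₂ + cos φ₁ cos φ₂ cos Δλ, the central angle is δ ≈ 0.984 rad (56.4°).
Interpolate at f = 1/2 with slerp weights a = sin((1−f)δ)/sin δ ≈ 0.567, b = sin(fδ)/sin δ ≈ 0.567.
p = a·p₁ + b·p₂ ≈ (-0.695, 0.697, -0.173); φ = arcsin(p_z) ≈ -9.99°, λ = atan2(p_y, p_x) ≈ 134.92°.

≈ (10°S, 135°E)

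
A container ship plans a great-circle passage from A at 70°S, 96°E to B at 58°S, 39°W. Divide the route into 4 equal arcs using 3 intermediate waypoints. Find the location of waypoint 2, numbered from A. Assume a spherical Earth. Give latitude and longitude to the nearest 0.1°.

From cos δ = sin φ₁ sin φ₂ + cos φ₁ cos φ₂ cos Δλ, the central angle is δ ≈ 0.838 rad (48.0°).
Interpolate at f = 2/4 with slerp weights a = sin((1−f)δ)/sin δ ≈ 0.547, b = sin(fδ)/sin δ ≈ 0.547.
p = a·p₁ + b·p₂ ≈ (0.206, 0.004, -0.979); φ = arcsin(p_z) ≈ -78.12°, λ = atan2(p_y, p_x) ≈ 1.01°.

≈ 78.1°S, 1.0°E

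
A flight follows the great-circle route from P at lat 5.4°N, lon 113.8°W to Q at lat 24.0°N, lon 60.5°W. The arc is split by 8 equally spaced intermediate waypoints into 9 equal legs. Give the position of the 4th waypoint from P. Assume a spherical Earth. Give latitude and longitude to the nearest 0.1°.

≈ lat 15.3°N, lon 91.3°W

Write both endpoints as unit vectors p₁, p₂ with components (cos φ cos λ, cos φ sin λ, sin φ).
The central angle between the endpoints is δ = arccos(p₁·p₂) ≈ 0.950 rad (54.4°).
Interpolate at f = 4/9 with slerp weights a = sin((1−f)δ)/sin δ ≈ 0.619, b = sin(fδ)/sin δ ≈ 0.504.
p = a·p₁ + b·p₂ ≈ (-0.022, -0.964, 0.263); φ = arcsin(p_z) ≈ 15.26°, λ = atan2(p_y, p_x) ≈ -91.31°.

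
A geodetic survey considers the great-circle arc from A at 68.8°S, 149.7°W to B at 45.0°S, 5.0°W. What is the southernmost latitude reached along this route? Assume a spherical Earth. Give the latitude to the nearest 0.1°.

The great circle lies in the plane with unit normal n̂ = (p₁ × p₂)/|p₁ × p₂|.
Here n̂_z ≈ +0.166; the vertex latitude is φ_max = arccos|n̂_z| ≈ 80.5°.
Check via Clairaut: cos φ_max = |cos φ₁| · sin C = cos(68.8°)·sin(152.8°) ≈ 0.166, again giving ≈ 80.5°.

≈ 80.5°S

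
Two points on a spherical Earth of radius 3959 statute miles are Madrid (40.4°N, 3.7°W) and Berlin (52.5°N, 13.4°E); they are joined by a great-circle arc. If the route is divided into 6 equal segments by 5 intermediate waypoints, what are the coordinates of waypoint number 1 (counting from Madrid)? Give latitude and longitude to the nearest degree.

≈ 43°N, 1°W

Write both endpoints as unit vectors p₁, p₂ with components (cos φ cos λ, cos φ sin λ, sin φ).
The central angle between the endpoints is δ = arccos(p₁·p₂) ≈ 0.293 rad (16.8°).
Interpolate at f = 1/6 with slerp weights a = sin((1−f)δ)/sin δ ≈ 0.837, b = sin(fδ)/sin δ ≈ 0.169.
p = a·p₁ + b·p₂ ≈ (0.736, -0.017, 0.677); φ = arcsin(p_z) ≈ 42.58°, λ = atan2(p_y, p_x) ≈ -1.35°.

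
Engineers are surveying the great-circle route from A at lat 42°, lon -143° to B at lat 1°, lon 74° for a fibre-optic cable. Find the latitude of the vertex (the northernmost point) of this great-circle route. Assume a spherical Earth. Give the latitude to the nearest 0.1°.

≈ 56.6°

The great circle lies in the plane with unit normal n̂ = (p₁ × p₂)/|p₁ × p₂|.
Here n̂_z ≈ -0.550; the vertex latitude is φ_max = arccos|n̂_z| ≈ 56.6°.
Check via Clairaut: cos φ_max = |cos φ₁| · sin C = cos(42.0°)·sin(47.7°) ≈ 0.550, again giving ≈ 56.6°.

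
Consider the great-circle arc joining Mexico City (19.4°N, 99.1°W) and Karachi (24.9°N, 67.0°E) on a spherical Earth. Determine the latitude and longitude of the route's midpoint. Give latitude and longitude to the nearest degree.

Write both endpoints as unit vectors p₁, p₂ with components (cos φ cos λ, cos φ sin λ, sin φ).
The central angle between the endpoints is δ = arccos(p₁·p₂) ≈ 2.333 rad (133.7°).
Interpolate at f = 1/2 with slerp weights a = sin((1−f)δ)/sin δ ≈ 1.271, b = sin(fδ)/sin δ ≈ 1.271.
p = a·p₁ + b·p₂ ≈ (0.261, -0.123, 0.958); φ = arcsin(p_z) ≈ 73.25°, λ = atan2(p_y, p_x) ≈ -25.16°.

≈ 73°N, 25°W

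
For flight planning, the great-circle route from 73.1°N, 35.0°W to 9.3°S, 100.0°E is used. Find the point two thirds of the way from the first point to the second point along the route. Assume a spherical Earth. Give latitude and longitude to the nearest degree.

≈ 27°N, 91°E

Write both endpoints as unit vectors p₁, p₂ with components (cos φ cos λ, cos φ sin λ, sin φ).
The central angle between the endpoints is δ = arccos(p₁·p₂) ≈ 1.936 rad (110.9°).
Interpolate at f = 2/3 with slerp weights a = sin((1−f)δ)/sin δ ≈ 0.644, b = sin(fδ)/sin δ ≈ 1.029.
p = a·p₁ + b·p₂ ≈ (-0.023, 0.893, 0.450); φ = arcsin(p_z) ≈ 26.74°, λ = atan2(p_y, p_x) ≈ 91.47°.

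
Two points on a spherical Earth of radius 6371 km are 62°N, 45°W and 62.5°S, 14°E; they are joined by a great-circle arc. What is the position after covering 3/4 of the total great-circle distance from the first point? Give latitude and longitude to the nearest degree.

≈ 32°S, 6°W

Convert each endpoint to a unit vector on the sphere (x = cos φ cos λ, y = cos φ sin λ, z = sin φ).
The central angle between the endpoints is δ = arccos(p₁·p₂) ≈ 2.307 rad (132.2°).
Interpolate at f = 3/4 with slerp weights a = sin((1−f)δ)/sin δ ≈ 0.736, b = sin(fδ)/sin δ ≈ 1.332.
p = a·p₁ + b·p₂ ≈ (0.841, -0.095, -0.532); φ = arcsin(p_z) ≈ -32.15°, λ = atan2(p_y, p_x) ≈ -6.47°.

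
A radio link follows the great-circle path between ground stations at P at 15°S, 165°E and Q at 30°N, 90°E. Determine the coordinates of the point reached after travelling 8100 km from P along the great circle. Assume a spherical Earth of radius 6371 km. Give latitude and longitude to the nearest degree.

≈ 25°N, 103°E

Convert each endpoint to a unit vector on the sphere (x = cos φ cos λ, y = cos φ sin λ, z = sin φ).
The central angle between the endpoints is δ = arccos(p₁·p₂) ≈ 1.484 rad (85.0°). The total great-circle distance is δ·R ≈ 1.484 × 6371 ≈ 9452 km, so the target fraction is f = 8100/9452 ≈ 0.857.
Interpolate at f ≈ 0.857 with slerp weights a = sin((1−f)δ)/sin δ ≈ 0.211, b = sin(fδ)/sin δ ≈ 0.959.
p = a·p₁ + b·p₂ ≈ (-0.197, 0.884, 0.425); φ = arcsin(p_z) ≈ 25.14°, λ = atan2(p_y, p_x) ≈ 102.59°.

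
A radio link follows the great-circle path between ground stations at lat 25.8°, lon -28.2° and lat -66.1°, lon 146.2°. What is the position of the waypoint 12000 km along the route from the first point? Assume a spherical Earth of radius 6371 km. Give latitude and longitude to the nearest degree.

≈ lat -81°, lon -5°

The haversine formula gives a central angle δ ≈ 2.436 rad (139.5°) between the endpoints. The total great-circle distance is δ·R ≈ 2.436 × 6371 ≈ 15517 km, so the target fraction is f = 12000/15517 ≈ 0.773.
Interpolate at f ≈ 0.773 with slerp weights a = sin((1−f)δ)/sin δ ≈ 0.808, b = sin(fδ)/sin δ ≈ 1.466.
p = a·p₁ + b·p₂ ≈ (0.148, -0.013, -0.989); φ = arcsin(p_z) ≈ -81.48°, λ = atan2(p_y, p_x) ≈ -5.17°.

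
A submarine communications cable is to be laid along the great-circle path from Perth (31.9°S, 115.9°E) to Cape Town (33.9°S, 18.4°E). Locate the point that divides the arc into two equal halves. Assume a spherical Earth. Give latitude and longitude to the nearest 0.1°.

Convert each endpoint to a unit vector on the sphere (x = cos φ cos λ, y = cos φ sin λ, z = sin φ).
The central angle between the endpoints is δ = arccos(p₁·p₂) ≈ 1.367 rad (78.3°).
Interpolate at f = 1/2 with slerp weights a = sin((1−f)δ)/sin δ ≈ 0.645, b = sin(fδ)/sin δ ≈ 0.645.
p = a·p₁ + b·p₂ ≈ (0.269, 0.661, -0.700); φ = arcsin(p_z) ≈ -44.45°, λ = atan2(p_y, p_x) ≈ 67.89°.

≈ (44.5°S, 67.9°E)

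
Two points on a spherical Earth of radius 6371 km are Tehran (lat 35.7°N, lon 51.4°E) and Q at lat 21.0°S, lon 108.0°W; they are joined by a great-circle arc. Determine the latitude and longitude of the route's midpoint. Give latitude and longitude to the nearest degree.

From cos δ = sin φ₁ sin φ₂ + cos φ₁ cos φ₂ cos Δλ, the central angle is δ ≈ 2.736 rad (156.8°).
Interpolate at f = 1/2 with slerp weights a = sin((1−f)δ)/sin δ ≈ 2.481, b = sin(fδ)/sin δ ≈ 2.481.
p = a·p₁ + b·p₂ ≈ (0.541, -0.628, 0.559); φ = arcsin(p_z) ≈ 33.97°, λ = atan2(p_y, p_x) ≈ -49.26°.

≈ lat 34°N, lon 49°W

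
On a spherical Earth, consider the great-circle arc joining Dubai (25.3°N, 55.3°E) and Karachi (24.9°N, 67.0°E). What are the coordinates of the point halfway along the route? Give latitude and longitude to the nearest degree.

Convert each endpoint to a unit vector on the sphere (x = cos φ cos λ, y = cos φ sin λ, z = sin φ).
The central angle between the endpoints is δ = arccos(p₁·p₂) ≈ 0.185 rad (10.6°).
Interpolate at f = 1/2 with slerp weights a = sin((1−f)δ)/sin δ ≈ 0.502, b = sin(fδ)/sin δ ≈ 0.502.
p = a·p₁ + b·p₂ ≈ (0.436, 0.793, 0.426); φ = arcsin(p_z) ≈ 25.22°, λ = atan2(p_y, p_x) ≈ 61.16°.

≈ 25°N, 61°E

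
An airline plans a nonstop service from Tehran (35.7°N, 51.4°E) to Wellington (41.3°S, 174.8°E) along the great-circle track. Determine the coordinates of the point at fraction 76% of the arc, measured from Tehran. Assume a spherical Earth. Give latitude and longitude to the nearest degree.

Convert each endpoint to a unit vector on the sphere (x = cos φ cos λ, y = cos φ sin λ, z = sin φ).
The central angle between the endpoints is δ = arccos(p₁·p₂) ≈ 2.376 rad (136.1°).
Interpolate at f = 0.76 with slerp weights a = sin((1−f)δ)/sin δ ≈ 0.779, b = sin(fδ)/sin δ ≈ 1.403.
p = a·p₁ + b·p₂ ≈ (-0.655, 0.590, -0.472); φ = arcsin(p_z) ≈ -28.14°, λ = atan2(p_y, p_x) ≈ 138.00°.

≈ (28°S, 138°E)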